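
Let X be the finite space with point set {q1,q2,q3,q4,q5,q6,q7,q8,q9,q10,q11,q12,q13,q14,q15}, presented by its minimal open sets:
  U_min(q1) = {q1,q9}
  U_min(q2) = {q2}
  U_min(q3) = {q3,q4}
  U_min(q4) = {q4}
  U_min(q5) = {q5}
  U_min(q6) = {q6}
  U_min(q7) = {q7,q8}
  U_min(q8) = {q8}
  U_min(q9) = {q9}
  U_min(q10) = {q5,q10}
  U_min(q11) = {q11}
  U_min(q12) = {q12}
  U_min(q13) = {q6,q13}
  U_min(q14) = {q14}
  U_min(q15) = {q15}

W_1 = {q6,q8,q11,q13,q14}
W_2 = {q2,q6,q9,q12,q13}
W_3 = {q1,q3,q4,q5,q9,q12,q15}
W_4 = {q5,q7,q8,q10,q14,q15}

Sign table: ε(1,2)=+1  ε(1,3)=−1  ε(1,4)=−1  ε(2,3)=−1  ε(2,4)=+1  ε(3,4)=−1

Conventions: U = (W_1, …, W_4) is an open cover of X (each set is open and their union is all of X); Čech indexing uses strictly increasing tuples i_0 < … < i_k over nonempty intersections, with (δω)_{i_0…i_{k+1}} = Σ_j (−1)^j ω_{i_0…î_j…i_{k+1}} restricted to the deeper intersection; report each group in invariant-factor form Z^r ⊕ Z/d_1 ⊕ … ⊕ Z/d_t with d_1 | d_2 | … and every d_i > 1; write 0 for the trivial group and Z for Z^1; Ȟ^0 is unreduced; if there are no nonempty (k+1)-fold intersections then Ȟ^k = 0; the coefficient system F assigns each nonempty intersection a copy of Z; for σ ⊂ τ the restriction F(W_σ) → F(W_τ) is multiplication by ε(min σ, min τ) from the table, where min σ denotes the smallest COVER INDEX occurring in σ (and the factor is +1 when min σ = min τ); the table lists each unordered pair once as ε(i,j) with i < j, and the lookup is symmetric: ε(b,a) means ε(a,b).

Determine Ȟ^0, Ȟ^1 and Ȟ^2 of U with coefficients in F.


Ȟ^0 = 0, Ȟ^1 = Z/2, Ȟ^2 = 0

intersection data:
  W12={q6,q13} W14={q8,q14} W23={q9,q12} W34={q5,q15}
C dims 4,4; δ0: rk 4, SNF 1^3·2
Ȟ^0 = (4 − 4) − 0 = 0, so Ȟ^0 ≅ 0
Ȟ^1 = (4 − 0) − 4 = 0 plus torsion [2], so Ȟ^1 ≅ Z/2
Ȟ^2 = (0 − 0) − 0 = 0, so Ȟ^2 ≅ 0


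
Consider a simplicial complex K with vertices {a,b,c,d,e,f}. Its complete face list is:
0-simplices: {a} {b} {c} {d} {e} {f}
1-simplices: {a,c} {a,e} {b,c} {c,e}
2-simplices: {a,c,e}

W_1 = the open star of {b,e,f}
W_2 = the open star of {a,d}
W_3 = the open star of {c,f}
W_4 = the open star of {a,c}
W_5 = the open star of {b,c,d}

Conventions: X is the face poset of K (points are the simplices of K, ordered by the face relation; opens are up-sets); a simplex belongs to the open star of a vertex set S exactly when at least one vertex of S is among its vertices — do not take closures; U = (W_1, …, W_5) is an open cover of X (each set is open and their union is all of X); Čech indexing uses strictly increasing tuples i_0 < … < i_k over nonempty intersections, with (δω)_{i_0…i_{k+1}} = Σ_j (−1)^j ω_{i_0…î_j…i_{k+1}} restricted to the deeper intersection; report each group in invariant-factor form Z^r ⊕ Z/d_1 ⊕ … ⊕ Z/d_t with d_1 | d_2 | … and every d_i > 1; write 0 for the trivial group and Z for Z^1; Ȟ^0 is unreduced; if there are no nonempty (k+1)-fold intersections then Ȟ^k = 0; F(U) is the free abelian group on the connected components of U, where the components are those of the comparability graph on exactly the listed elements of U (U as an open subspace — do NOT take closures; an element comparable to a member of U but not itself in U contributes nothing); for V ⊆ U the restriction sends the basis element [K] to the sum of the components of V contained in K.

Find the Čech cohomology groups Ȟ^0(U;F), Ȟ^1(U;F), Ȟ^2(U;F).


Ȟ^0 ≅ Z^3, Ȟ^1 ≅ 0, Ȟ^2 ≅ 0

nonempty overlaps:
  W1={{b},{e},{f},{a,e},{b,c},{c,e},{a,c,e}} W2={{a},{d},{a,c},{a,e},{a,c,e}} W3={{c},{f},{a,c},{b,c},{c,e},{a,c,e}} W4={{a},{c},{a,c},{a,e},{b,c},{c,e},{a,c,e}} W5={{b},{c},{d},{a,c},{b,c},{c,e},{a,c,e}}
  W12={{a,e},{a,c,e}} W13={{f},{b,c},{c,e},{a,c,e}} W14={{a,e},{b,c},{c,e},{a,c,e}} W15={{b},{b,c},{c,e},{a,c,e}} W23={{a,c},{a,c,e}} W24={{a},{a,c},{a,e},{a,c,e}} W25={{d},{a,c},{a,c,e}} W34={{c},{a,c},{b,c},{c,e},{a,c,e}} W35={{c},{a,c},{b,c},{c,e},{a,c,e}} W45={{c},{a,c},{b,c},{c,e},{a,c,e}}
  W123={{a,c,e}} W124={{a,e},{a,c,e}} W125={{a,c,e}} W134={{b,c},{c,e},{a,c,e}} W135={{b,c},{c,e},{a,c,e}} W145={{b,c},{c,e},{a,c,e}} W234={{a,c},{a,c,e}} W235={{a,c},{a,c,e}} W245={{a,c},{a,c,e}} W345={{c},{a,c},{b,c},{c,e},{a,c,e}}
  W1234={{a,c,e}} W1235={{a,c,e}} W1245={{a,c,e}} W1345={{b,c},{c,e},{a,c,e}} W2345={{a,c},{a,c,e}}
  W12345={{a,c,e}}
components per intersection:
  W1: {{b},{b,c}} {{e},{a,e},{c,e},{a,c,e}} {{f}}
  W2: {{a},{a,c},{a,e},{a,c,e}} {{d}}
  W3: {{c},{a,c},{b,c},{c,e},{a,c,e}} {{f}}
  W4: {{a},{c},{a,c},{a,e},{b,c},{c,e},{a,c,e}}
  W5: {{b},{c},{a,c},{b,c},{c,e},{a,c,e}} {{d}}
  W12: {{a,e},{a,c,e}}
  W13: {{f}} {{b,c}} {{c,e},{a,c,e}}
  W14: {{a,e},{c,e},{a,c,e}} {{b,c}}
  W15: {{b},{b,c}} {{c,e},{a,c,e}}
  W23: {{a,c},{a,c,e}}
  W24: {{a},{a,c},{a,e},{a,c,e}}
  W25: {{d}} {{a,c},{a,c,e}}
  W34: {{c},{a,c},{b,c},{c,e},{a,c,e}}
  W35: {{c},{a,c},{b,c},{c,e},{a,c,e}}
  W45: {{c},{a,c},{b,c},{c,e},{a,c,e}}
  W123: {{a,c,e}}
  W124: {{a,e},{a,c,e}}
  W125: {{a,c,e}}
  W134: {{b,c}} {{c,e},{a,c,e}}
  W135: {{b,c}} {{c,e},{a,c,e}}
  W145: {{b,c}} {{c,e},{a,c,e}}
  W234: {{a,c},{a,c,e}}
  W235: {{a,c},{a,c,e}}
  W245: {{a,c},{a,c,e}}
  W345: {{c},{a,c},{b,c},{c,e},{a,c,e}}
  W1234: {{a,c,e}}
  W1235: {{a,c,e}}
  W1245: {{a,c,e}}
  W1345: {{b,c}} {{c,e},{a,c,e}}
  W2345: {{a,c},{a,c,e}}
  W12345: {{a,c,e}}
C dims 10,15,13,6; δ0: rk 7, SNF 1^7; δ1: rk 8, SNF 1^8; δ2: rk 5, SNF 1^5
degree 0: 10−7−0 = 3 → Ȟ^0 ≅ Z^3
degree 1: 15−8−7 = 0 → Ȟ^1 ≅ 0
degree 2: 13−5−8 = 0 → Ȟ^2 ≅ 0


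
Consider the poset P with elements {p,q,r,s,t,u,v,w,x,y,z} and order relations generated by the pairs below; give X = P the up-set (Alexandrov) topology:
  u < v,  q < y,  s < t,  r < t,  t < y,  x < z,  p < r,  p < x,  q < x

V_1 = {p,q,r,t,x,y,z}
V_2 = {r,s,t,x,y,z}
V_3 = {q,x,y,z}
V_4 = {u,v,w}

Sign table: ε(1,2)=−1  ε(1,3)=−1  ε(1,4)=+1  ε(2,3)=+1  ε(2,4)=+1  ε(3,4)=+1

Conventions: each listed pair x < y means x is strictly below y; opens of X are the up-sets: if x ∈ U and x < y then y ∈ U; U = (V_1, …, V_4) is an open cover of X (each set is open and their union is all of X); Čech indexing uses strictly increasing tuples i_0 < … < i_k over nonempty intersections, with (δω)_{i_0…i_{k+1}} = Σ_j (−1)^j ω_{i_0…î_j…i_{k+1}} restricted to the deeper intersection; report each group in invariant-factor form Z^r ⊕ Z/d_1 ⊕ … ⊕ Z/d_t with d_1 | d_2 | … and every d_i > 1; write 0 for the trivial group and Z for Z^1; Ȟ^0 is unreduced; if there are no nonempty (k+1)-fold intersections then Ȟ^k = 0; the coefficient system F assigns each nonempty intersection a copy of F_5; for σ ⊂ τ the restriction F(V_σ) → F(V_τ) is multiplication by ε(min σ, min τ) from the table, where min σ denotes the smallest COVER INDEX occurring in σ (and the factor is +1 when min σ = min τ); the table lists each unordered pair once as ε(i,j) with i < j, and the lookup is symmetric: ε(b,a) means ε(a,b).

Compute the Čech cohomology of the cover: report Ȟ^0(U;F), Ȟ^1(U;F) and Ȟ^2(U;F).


nonempty intersections:
  V12={r,t,x,y,z} V13={q,x,y,z} V23={x,y,z}
  V123={x,y,z}
C dims 4,3,1; δ0: rk_F5 2; δ1: rk_F5 1
Ȟ^0: (4−2)−0=2 ⇒ Z/5 ⊕ Z/5
Ȟ^1: (3−1)−2=0 ⇒ 0
Ȟ^2: (1−0)−1=0 ⇒ 0

Ȟ^0 ≅ Z/5 ⊕ Z/5,  Ȟ^1 ≅ 0,  Ȟ^2 ≅ 0


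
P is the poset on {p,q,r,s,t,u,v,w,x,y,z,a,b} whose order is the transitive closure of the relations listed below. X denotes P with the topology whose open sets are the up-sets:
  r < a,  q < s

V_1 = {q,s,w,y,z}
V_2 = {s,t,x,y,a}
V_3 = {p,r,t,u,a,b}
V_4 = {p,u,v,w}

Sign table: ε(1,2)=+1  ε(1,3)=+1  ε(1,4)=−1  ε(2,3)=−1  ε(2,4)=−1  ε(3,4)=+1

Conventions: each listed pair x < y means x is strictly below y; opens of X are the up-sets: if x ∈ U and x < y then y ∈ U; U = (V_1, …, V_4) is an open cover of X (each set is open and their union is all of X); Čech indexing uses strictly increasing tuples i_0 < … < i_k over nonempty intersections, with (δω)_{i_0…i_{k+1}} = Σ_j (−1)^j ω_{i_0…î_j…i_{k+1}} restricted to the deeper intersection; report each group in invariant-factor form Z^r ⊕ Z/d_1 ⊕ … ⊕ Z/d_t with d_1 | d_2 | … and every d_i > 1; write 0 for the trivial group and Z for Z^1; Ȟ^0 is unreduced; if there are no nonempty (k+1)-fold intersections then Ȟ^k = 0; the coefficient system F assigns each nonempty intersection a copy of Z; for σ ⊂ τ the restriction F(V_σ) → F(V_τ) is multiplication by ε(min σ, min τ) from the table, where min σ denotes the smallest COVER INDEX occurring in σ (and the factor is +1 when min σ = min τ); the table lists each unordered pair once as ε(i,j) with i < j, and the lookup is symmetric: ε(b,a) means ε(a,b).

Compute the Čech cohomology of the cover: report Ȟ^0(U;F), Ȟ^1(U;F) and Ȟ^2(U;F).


nerve simplices:
  V12={s,y} V14={w} V23={t,a} V34={p,u}
C dims 4,4; δ0: rk 3, SNF 1^3
degree 0: 4−3−0 = 1 → Ȟ^0 ≅ Z
degree 1: 4−0−3 = 1 → Ȟ^1 ≅ Z
degree 2: 0−0−0 = 0 → Ȟ^2 ≅ 0

Ȟ^0 ≅ Z, Ȟ^1 ≅ Z, Ȟ^2 ≅ 0


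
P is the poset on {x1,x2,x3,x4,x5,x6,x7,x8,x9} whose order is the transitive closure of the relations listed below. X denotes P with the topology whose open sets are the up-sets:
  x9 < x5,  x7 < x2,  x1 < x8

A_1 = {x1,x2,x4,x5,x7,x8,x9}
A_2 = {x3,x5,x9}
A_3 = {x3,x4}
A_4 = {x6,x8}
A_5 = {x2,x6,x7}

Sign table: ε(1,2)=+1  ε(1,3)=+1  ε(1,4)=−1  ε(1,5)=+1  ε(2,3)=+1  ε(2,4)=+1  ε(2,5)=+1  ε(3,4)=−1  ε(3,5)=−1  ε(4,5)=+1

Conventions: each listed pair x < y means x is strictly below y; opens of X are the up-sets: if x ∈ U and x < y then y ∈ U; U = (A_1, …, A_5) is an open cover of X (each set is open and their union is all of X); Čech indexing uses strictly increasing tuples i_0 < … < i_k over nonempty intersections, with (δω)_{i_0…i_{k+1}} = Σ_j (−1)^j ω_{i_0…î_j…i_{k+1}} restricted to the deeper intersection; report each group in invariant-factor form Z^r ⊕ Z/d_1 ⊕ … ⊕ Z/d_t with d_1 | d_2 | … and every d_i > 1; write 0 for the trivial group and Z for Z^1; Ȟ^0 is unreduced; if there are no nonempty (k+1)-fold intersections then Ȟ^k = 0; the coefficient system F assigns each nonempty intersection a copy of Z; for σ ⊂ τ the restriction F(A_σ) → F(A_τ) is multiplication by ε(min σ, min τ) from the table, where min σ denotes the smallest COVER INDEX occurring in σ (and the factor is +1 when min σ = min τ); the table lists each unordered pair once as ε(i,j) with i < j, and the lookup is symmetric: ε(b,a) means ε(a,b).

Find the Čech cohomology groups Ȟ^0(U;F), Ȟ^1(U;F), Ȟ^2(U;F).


nerve of the cover:
  A12={x5,x9} A13={x4} A14={x8} A15={x2,x7} A23={x3} A45={x6}
C dims 5,6; δ0: rk 5, SNF 1^4·2
Ȟ^0 = (5 − 5) − 0 = 0, so Ȟ^0 ≅ 0
Ȟ^1 = (6 − 0) − 5 = 1 plus torsion [2], so Ȟ^1 ≅ Z ⊕ Z/2
Ȟ^2 = (0 − 0) − 0 = 0, so Ȟ^2 ≅ 0

Ȟ^0 = 0,  Ȟ^1 = Z ⊕ Z/2,  Ȟ^2 = 0


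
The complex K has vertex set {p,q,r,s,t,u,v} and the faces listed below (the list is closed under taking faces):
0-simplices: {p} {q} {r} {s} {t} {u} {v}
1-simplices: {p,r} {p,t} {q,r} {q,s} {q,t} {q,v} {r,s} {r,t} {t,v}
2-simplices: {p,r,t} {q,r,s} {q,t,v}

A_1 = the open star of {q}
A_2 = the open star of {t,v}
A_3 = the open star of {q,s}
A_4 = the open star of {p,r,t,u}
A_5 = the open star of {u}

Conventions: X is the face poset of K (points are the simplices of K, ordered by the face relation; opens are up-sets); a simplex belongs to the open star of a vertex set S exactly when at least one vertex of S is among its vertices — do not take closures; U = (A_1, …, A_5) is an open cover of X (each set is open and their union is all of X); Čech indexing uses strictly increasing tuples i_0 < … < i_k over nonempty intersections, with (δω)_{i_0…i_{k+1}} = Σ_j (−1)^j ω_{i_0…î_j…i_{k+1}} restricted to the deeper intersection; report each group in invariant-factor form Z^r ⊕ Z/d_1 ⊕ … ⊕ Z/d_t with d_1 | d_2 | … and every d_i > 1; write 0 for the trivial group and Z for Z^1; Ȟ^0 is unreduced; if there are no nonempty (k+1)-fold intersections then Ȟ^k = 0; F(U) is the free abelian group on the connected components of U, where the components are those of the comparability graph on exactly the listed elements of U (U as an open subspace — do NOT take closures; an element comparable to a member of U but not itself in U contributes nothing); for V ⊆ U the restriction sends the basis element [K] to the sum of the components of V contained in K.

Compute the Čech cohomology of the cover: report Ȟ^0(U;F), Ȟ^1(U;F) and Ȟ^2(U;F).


Ȟ^0 ≅ Z^2, Ȟ^1 ≅ Z, Ȟ^2 ≅ 0

nonempty intersections:
  A1={{q},{q,r},{q,s},{q,t},{q,v},{q,r,s},{q,t,v}} A2={{t},{v},{p,t},{q,t},{q,v},{r,t},{t,v},{p,r,t},{q,t,v}} A3={{q},{s},{q,r},{q,s},{q,t},{q,v},{r,s},{q,r,s},{q,t,v}} A4={{p},{r},{t},{u},{p,r},{p,t},{q,r},{q,t},{r,s},{r,t},{t,v},{p,r,t},{q,r,s},{q,t,v}} A5={{u}}
  A12={{q,t},{q,v},{q,t,v}} A13={{q},{q,r},{q,s},{q,t},{q,v},{q,r,s},{q,t,v}} A14={{q,r},{q,t},{q,r,s},{q,t,v}} A23={{q,t},{q,v},{q,t,v}} A24={{t},{p,t},{q,t},{r,t},{t,v},{p,r,t},{q,t,v}} A34={{q,r},{q,t},{r,s},{q,r,s},{q,t,v}} A45={{u}}
  A123={{q,t},{q,v},{q,t,v}} A124={{q,t},{q,t,v}} A134={{q,r},{q,t},{q,r,s},{q,t,v}} A234={{q,t},{q,t,v}}
  A1234={{q,t},{q,t,v}}
components per intersection:
  A1: {{q},{q,r},{q,s},{q,t},{q,v},{q,r,s},{q,t,v}}
  A2: {{t},{v},{p,t},{q,t},{q,v},{r,t},{t,v},{p,r,t},{q,t,v}}
  A3: {{q},{s},{q,r},{q,s},{q,t},{q,v},{r,s},{q,r,s},{q,t,v}}
  A4: {{p},{r},{t},{p,r},{p,t},{q,r},{q,t},{r,s},{r,t},{t,v},{p,r,t},{q,r,s},{q,t,v}} {{u}}
  A5: {{u}}
  A12: {{q,t},{q,v},{q,t,v}}
  A13: {{q},{q,r},{q,s},{q,t},{q,v},{q,r,s},{q,t,v}}
  A14: {{q,r},{q,r,s}} {{q,t},{q,t,v}}
  A23: {{q,t},{q,v},{q,t,v}}
  A24: {{t},{p,t},{q,t},{r,t},{t,v},{p,r,t},{q,t,v}}
  A34: {{q,r},{r,s},{q,r,s}} {{q,t},{q,t,v}}
  A45: {{u}}
  A123: {{q,t},{q,v},{q,t,v}}
  A124: {{q,t},{q,t,v}}
  A134: {{q,r},{q,r,s}} {{q,t},{q,t,v}}
  A234: {{q,t},{q,t,v}}
  A1234: {{q,t},{q,t,v}}
C dims 6,9,5,1; δ0: rk 4, SNF 1^4; δ1: rk 4, SNF 1^4; δ2: rk 1, SNF 1^1
Ȟ^0: (6−4)−0=2 ⇒ Z^2
Ȟ^1: (9−4)−4=1 ⇒ Z
Ȟ^2: (5−1)−4=0 ⇒ 0


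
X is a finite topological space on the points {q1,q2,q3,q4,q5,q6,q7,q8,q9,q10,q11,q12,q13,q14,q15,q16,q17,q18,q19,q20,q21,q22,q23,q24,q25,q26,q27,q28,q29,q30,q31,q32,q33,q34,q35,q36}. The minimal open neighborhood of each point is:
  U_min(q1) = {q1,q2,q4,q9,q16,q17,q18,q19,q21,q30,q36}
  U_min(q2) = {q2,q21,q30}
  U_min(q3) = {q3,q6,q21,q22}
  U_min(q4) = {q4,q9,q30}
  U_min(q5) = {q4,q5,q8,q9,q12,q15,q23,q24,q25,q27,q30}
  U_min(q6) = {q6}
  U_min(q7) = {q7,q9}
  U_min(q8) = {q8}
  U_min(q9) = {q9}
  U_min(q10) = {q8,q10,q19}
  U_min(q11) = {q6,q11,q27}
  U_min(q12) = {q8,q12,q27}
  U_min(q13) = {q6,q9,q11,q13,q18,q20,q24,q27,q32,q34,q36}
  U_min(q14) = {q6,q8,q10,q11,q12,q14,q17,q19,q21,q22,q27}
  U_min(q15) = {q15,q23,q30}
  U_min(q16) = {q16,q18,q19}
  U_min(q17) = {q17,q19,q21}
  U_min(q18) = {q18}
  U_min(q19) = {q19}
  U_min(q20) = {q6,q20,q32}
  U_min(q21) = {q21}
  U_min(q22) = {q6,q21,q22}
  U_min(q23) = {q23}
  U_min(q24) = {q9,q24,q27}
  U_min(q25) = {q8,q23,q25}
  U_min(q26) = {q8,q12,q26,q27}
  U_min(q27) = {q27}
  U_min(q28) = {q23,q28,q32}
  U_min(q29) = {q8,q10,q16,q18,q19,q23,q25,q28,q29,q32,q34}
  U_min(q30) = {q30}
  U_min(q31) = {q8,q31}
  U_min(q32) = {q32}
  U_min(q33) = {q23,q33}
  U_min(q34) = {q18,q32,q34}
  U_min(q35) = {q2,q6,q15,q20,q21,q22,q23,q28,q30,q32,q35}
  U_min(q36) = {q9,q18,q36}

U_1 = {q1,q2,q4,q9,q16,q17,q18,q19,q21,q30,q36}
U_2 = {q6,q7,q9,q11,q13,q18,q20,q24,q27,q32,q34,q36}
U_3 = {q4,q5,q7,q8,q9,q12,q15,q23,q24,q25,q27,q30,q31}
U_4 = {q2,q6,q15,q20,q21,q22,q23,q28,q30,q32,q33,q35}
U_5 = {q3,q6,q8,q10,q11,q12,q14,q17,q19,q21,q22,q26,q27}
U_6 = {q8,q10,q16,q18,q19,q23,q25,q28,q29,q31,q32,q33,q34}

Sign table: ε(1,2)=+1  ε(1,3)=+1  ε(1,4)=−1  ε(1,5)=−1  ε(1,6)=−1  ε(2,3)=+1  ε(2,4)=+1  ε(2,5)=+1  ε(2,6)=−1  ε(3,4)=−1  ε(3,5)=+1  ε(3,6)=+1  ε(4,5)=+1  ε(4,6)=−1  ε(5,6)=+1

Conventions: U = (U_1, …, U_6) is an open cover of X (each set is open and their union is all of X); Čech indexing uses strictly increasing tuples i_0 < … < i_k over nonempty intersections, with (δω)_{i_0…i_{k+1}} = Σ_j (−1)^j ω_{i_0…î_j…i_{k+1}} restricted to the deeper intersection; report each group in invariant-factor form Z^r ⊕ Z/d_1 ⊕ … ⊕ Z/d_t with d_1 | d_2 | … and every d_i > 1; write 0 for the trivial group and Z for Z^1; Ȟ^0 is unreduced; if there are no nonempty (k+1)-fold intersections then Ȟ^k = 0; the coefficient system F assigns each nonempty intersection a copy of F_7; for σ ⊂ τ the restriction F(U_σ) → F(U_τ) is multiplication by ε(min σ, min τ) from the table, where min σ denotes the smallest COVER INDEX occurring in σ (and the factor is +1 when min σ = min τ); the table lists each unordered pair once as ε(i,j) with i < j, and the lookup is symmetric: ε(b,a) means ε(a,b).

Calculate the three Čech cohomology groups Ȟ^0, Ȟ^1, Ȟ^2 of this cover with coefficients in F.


Ȟ^0 = 0, Ȟ^1 = 0 and Ȟ^2 = Z/7

nonempty intersections:
  U12={q9,q18,q36} U13={q4,q9,q30} U14={q2,q21,q30} U15={q17,q19,q21} U16={q16,q18,q19} U23={q7,q9,q24,q27} U24={q6,q20,q32} U25={q6,q11,q27} U26={q18,q32,q34} U34={q15,q23,q30} U35={q8,q12,q27} U36={q8,q23,q25,q31} U45={q6,q21,q22} U46={q23,q28,q32,q33} U56={q8,q10,q19}
  U123={q9} U126={q18} U134={q30} U145={q21} U156={q19} U235={q27} U245={q6} U246={q32} U346={q23} U356={q8}
C dims 6,15,10; δ0: rk_F7 6; δ1: rk_F7 9
Ȟ^0: (6−6)−0=0 ⇒ 0
Ȟ^1: (15−9)−6=0 ⇒ 0
Ȟ^2: (10−0)−9=1 ⇒ Z/7


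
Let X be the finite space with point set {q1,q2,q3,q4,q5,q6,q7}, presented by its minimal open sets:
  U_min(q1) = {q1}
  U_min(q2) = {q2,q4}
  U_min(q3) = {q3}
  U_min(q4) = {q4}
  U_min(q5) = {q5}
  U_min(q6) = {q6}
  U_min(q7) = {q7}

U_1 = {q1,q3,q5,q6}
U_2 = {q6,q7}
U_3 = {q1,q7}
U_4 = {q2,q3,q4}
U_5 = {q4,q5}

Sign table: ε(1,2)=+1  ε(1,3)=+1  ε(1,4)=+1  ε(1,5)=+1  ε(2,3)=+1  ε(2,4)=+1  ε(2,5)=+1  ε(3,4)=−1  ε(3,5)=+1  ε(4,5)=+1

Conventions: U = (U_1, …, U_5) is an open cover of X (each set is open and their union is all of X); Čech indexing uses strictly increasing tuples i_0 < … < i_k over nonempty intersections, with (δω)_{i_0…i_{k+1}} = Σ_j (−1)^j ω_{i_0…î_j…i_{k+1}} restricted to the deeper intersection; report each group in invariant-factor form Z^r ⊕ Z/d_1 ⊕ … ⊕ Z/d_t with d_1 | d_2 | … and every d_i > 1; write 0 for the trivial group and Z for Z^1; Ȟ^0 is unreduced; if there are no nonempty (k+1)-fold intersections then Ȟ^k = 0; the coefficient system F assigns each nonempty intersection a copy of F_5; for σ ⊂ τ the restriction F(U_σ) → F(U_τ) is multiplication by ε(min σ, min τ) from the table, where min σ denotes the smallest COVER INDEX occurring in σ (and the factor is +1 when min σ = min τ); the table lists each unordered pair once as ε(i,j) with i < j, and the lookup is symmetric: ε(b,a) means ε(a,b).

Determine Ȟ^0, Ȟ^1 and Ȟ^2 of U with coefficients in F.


Ȟ^0 ≅ Z/5, Ȟ^1 ≅ Z/5 ⊕ Z/5 and Ȟ^2 ≅ 0

nonempty overlaps:
  U12={q6} U13={q1} U14={q3} U15={q5} U23={q7} U45={q4}
C dims 5,6; δ0: rk_F5 4
degree 0: 5−4−0 = 1 → Ȟ^0 ≅ Z/5
degree 1: 6−0−4 = 2 → Ȟ^1 ≅ Z/5 ⊕ Z/5
degree 2: 0−0−0 = 0 → Ȟ^2 ≅ 0


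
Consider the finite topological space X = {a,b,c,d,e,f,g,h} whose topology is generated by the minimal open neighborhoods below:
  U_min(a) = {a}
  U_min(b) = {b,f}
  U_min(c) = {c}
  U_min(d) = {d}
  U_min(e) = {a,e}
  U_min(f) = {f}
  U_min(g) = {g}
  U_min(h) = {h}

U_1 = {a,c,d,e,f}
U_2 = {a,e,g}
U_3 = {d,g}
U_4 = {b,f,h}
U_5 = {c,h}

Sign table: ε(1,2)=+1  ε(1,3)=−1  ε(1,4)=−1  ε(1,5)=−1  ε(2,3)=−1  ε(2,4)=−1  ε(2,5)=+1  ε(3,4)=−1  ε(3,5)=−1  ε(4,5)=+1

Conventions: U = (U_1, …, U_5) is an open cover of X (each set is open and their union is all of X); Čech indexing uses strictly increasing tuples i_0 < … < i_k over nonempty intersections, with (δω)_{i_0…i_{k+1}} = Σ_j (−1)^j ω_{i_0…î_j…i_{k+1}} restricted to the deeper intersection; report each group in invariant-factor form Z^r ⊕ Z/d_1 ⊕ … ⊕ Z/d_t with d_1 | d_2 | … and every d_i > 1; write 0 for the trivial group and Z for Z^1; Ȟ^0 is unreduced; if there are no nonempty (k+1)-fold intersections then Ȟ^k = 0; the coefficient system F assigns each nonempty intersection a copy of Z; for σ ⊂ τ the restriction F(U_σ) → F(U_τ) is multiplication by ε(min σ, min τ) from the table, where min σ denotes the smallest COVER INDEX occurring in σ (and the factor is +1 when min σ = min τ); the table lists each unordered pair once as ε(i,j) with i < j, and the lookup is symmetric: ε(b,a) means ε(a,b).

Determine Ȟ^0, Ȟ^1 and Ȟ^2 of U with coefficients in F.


Ȟ^0 = Z, Ȟ^1 = Z^2, Ȟ^2 = 0

nerve of the cover:
  U12={a,e} U13={d} U14={f} U15={c} U23={g} U45={h}
C dims 5,6; δ0: rk 4, SNF 1^4
Ȟ^0 = (5 − 4) − 0 = 1, so Ȟ^0 ≅ Z
Ȟ^1 = (6 − 0) − 4 = 2, so Ȟ^1 ≅ Z^2
Ȟ^2 = (0 − 0) − 0 = 0, so Ȟ^2 ≅ 0


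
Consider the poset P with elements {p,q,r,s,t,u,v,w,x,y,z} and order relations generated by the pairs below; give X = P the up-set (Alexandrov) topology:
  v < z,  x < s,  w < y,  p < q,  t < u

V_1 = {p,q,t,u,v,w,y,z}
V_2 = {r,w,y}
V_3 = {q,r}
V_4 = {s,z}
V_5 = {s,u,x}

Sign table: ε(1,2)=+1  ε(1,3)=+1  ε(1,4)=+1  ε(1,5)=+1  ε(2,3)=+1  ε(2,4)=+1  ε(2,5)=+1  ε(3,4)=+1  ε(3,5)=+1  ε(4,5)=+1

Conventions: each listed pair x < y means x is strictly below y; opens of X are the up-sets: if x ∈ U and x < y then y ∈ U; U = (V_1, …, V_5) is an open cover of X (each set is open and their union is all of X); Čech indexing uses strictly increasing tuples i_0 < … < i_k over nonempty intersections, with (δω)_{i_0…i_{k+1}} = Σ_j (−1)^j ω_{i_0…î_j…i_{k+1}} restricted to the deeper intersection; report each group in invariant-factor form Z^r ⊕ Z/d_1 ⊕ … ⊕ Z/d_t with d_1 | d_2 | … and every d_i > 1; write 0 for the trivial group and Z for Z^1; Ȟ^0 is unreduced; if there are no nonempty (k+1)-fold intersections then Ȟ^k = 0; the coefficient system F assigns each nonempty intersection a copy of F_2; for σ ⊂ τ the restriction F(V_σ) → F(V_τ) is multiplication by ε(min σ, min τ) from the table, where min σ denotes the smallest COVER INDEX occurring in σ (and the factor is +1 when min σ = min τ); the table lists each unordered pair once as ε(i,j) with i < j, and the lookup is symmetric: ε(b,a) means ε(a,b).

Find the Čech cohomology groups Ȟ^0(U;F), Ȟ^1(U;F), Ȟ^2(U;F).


Ȟ^0 ≅ Z/2, Ȟ^1 ≅ Z/2 ⊕ Z/2 and Ȟ^2 ≅ 0

nonempty intersections:
  V12={w,y} V13={q} V14={z} V15={u} V23={r} V45={s}
C dims 5,6; δ0: rk_F2 4
Ȟ^0: (5−4)−0=1 ⇒ Z/2
Ȟ^1: (6−0)−4=2 ⇒ Z/2 ⊕ Z/2
Ȟ^2: (0−0)−0=0 ⇒ 0


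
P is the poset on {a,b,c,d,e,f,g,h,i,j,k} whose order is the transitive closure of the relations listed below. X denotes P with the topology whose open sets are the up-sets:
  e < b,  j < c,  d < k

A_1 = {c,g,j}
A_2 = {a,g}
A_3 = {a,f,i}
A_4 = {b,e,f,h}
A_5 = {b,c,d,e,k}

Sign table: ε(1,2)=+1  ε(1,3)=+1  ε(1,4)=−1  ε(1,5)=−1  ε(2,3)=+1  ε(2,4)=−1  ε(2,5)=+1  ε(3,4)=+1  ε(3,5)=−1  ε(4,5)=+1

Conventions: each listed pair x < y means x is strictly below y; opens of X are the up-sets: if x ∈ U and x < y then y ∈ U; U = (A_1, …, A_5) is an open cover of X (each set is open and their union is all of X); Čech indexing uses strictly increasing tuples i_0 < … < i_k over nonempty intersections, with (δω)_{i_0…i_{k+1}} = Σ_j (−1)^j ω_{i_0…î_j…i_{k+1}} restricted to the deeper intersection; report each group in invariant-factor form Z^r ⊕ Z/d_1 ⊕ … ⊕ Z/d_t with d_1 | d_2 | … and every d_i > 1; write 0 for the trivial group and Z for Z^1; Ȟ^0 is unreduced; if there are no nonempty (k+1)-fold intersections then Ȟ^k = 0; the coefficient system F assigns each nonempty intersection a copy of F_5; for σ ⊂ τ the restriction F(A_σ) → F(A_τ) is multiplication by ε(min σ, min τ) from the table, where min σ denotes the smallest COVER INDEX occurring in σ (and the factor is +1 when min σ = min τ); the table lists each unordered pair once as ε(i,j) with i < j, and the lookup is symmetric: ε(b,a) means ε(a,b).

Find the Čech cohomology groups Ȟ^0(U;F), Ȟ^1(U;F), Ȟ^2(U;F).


cover nerve:
  A12={g} A15={c} A23={a} A34={f} A45={b,e}
C dims 5,5; δ0: rk_F5 5
Ȟ^0: (5−5)−0=0 ⇒ 0
Ȟ^1: (5−0)−5=0 ⇒ 0
Ȟ^2: (0−0)−0=0 ⇒ 0

Ȟ^0 ≅ 0, Ȟ^1 ≅ 0, Ȟ^2 ≅ 0


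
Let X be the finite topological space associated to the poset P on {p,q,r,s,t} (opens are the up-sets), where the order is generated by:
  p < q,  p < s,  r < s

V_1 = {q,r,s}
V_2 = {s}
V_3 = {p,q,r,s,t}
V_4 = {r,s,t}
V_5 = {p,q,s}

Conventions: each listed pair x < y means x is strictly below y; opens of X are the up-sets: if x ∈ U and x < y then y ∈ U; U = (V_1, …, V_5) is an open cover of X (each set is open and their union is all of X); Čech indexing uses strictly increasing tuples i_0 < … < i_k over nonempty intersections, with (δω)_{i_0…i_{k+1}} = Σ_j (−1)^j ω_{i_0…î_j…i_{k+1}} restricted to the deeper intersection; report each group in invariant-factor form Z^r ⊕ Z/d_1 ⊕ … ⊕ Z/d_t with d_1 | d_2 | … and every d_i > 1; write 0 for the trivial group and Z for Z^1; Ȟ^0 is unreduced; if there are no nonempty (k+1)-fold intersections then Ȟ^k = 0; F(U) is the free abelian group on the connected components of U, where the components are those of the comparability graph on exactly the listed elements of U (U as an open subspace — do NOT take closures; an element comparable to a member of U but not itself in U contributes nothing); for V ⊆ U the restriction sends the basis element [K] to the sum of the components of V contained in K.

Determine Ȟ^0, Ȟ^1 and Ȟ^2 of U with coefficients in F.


nerve of the cover:
  V12={s} V13={q,r,s} V14={r,s} V15={q,s} V23={s} V24={s} V25={s} V34={r,s,t} V35={p,q,s} V45={s}
  V123={s} V124={s} V125={s} V134={r,s} V135={q,s} V145={s} V234={s} V235={s} V245={s} V345={s}
  V1234={s} V1235={s} V1245={s} V1345={s} V2345={s}
  V12345={s}
components per intersection:
  V1: {q} {r,s}
  V2: {s}
  V3: {p,q,r,s} {t}
  V4: {r,s} {t}
  V5: {p,q,s}
  V12: {s}
  V13: {q} {r,s}
  V14: {r,s}
  V15: {q} {s}
  V23: {s}
  V24: {s}
  V25: {s}
  V34: {r,s} {t}
  V35: {p,q,s}
  V45: {s}
  V123: {s}
  V124: {s}
  V125: {s}
  V134: {r,s}
  V135: {q} {s}
  V145: {s}
  V234: {s}
  V235: {s}
  V245: {s}
  V345: {s}
  V1234: {s}
  V1235: {s}
  V1245: {s}
  V1345: {s}
  V2345: {s}
  V12345: {s}
C dims 8,13,11,5; δ0: rk 6, SNF 1^6; δ1: rk 7, SNF 1^7; δ2: rk 4, SNF 1^4
Ȟ^0 = (8 − 6) − 0 = 2, so Ȟ^0 ≅ Z^2
Ȟ^1 = (13 − 7) − 6 = 0, so Ȟ^1 ≅ 0
Ȟ^2 = (11 − 4) − 7 = 0, so Ȟ^2 ≅ 0

Ȟ^0 = Z^2,  Ȟ^1 = 0,  Ȟ^2 = 0


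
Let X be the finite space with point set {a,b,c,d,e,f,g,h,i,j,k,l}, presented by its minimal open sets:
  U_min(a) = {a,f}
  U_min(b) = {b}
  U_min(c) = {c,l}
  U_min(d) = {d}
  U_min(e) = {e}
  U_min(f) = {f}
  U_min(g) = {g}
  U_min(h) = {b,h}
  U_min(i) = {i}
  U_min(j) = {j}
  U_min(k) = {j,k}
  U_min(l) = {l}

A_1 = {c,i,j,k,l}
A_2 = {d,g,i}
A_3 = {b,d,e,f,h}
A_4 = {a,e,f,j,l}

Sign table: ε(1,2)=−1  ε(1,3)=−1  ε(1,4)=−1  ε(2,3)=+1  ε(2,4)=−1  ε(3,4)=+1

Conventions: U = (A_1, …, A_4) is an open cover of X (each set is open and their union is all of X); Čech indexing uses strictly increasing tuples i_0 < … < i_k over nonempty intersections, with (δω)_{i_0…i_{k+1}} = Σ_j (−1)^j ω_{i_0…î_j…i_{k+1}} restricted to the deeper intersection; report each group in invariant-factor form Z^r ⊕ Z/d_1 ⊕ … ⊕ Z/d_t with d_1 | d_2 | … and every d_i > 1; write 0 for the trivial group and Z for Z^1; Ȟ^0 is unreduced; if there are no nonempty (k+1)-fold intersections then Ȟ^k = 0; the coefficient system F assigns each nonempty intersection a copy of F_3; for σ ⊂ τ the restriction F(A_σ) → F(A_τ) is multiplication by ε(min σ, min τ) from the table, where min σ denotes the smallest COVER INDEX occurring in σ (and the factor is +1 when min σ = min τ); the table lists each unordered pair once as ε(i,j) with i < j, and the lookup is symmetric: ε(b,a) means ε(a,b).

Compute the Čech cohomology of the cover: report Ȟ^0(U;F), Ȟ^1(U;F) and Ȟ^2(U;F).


nerve simplices:
  A12={i} A14={j,l} A23={d} A34={e,f}
C dims 4,4; δ0: rk_F3 3
degree 0: 4−3−0 = 1 → Ȟ^0 ≅ Z/3
degree 1: 4−0−3 = 1 → Ȟ^1 ≅ Z/3
degree 2: 0−0−0 = 0 → Ȟ^2 ≅ 0

Ȟ^0 ≅ Z/3, Ȟ^1 ≅ Z/3 and Ȟ^2 ≅ 0


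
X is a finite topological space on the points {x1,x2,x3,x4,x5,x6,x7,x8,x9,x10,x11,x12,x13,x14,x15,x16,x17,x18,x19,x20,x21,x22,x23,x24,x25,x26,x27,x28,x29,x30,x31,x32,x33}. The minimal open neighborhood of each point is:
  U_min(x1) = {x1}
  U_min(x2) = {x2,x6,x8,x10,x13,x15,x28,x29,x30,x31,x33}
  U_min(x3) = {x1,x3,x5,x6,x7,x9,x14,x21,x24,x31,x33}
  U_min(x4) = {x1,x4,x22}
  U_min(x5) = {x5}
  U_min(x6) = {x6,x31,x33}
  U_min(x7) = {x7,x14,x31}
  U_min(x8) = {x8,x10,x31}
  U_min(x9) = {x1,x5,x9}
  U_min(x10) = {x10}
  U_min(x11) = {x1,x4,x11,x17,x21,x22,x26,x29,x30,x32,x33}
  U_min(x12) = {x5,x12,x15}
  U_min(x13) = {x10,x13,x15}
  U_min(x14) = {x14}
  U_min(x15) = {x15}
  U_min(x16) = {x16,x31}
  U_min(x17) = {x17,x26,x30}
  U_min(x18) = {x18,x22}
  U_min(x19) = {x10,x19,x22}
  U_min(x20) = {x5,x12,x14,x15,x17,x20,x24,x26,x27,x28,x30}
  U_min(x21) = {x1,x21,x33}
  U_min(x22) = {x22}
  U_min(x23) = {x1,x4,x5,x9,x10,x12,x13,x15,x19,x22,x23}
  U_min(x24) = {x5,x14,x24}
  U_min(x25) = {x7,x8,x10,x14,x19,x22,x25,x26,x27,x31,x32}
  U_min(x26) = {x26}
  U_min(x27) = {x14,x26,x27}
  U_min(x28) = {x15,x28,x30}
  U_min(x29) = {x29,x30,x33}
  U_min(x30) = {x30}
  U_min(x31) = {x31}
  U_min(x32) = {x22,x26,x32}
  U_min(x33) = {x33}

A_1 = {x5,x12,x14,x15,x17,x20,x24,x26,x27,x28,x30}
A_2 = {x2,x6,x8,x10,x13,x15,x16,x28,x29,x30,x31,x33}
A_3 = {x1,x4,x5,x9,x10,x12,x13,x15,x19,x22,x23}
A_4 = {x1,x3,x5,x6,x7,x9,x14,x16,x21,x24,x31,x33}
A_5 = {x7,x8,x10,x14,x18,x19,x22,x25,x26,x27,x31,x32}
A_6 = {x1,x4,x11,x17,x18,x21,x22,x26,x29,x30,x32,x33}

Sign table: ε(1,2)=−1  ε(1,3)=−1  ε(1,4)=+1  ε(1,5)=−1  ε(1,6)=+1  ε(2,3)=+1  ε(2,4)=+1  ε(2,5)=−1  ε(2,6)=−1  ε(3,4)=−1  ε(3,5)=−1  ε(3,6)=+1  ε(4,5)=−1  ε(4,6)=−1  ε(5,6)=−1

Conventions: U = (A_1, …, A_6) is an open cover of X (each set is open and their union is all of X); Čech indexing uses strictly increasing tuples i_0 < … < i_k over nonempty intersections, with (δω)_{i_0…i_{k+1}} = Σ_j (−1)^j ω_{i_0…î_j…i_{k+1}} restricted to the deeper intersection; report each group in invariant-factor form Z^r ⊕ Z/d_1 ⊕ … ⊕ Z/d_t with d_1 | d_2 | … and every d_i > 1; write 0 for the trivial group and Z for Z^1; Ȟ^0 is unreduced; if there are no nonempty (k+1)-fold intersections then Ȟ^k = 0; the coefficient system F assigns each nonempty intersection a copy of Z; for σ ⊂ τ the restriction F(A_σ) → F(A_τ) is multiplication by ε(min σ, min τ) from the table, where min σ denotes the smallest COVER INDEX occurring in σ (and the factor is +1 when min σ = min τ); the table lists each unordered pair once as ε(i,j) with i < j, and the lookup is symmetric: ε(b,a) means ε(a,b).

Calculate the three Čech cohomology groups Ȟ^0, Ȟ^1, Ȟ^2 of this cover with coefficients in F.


intersection data:
  A12={x15,x28,x30} A13={x5,x12,x15} A14={x5,x14,x24} A15={x14,x26,x27} A16={x17,x26,x30} A23={x10,x13,x15} A24={x6,x16,x31,x33} A25={x8,x10,x31} A26={x29,x30,x33} A34={x1,x5,x9} A35={x10,x19,x22} A36={x1,x4,x22} A45={x7,x14,x31} A46={x1,x21,x33} A56={x18,x22,x26,x32}
  A123={x15} A126={x30} A134={x5} A145={x14} A156={x26} A235={x10} A245={x31} A246={x33} A346={x1} A356={x22}
C dims 6,15,10; δ0: rk 6, SNF 1^5·2; δ1: rk 9, SNF 1^9
Ȟ^0 = (6 − 6) − 0 = 0, so Ȟ^0 ≅ 0
Ȟ^1 = (15 − 9) − 6 = 0 plus torsion [2], so Ȟ^1 ≅ Z/2
Ȟ^2 = (10 − 0) − 9 = 1, so Ȟ^2 ≅ Z

Ȟ^0(U;F) ≅ 0, Ȟ^1(U;F) ≅ Z/2 and Ȟ^2(U;F) ≅ Z


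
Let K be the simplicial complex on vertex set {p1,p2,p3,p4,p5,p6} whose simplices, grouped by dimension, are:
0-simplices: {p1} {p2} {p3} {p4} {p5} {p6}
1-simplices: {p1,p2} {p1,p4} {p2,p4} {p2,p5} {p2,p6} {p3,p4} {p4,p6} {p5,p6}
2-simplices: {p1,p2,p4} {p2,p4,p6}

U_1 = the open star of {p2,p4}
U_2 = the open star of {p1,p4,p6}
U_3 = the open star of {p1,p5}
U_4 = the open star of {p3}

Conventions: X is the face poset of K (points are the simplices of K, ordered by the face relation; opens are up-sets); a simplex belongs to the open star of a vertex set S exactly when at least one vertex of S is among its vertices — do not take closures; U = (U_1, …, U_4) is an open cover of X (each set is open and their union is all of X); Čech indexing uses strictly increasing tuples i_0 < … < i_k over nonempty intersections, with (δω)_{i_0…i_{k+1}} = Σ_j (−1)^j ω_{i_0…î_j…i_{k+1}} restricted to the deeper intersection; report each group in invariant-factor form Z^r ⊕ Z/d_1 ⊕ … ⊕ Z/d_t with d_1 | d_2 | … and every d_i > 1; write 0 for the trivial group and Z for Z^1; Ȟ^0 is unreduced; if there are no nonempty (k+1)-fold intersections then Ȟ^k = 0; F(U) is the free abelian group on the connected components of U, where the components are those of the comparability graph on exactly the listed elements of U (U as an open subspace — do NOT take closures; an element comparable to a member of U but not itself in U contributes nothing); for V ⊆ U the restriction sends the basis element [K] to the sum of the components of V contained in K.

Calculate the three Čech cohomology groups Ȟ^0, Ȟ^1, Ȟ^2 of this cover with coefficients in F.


nerve simplices:
  U1={{p2},{p4},{p1,p2},{p1,p4},{p2,p4},{p2,p5},{p2,p6},{p3,p4},{p4,p6},{p1,p2,p4},{p2,p4,p6}} U2={{p1},{p4},{p6},{p1,p2},{p1,p4},{p2,p4},{p2,p6},{p3,p4},{p4,p6},{p5,p6},{p1,p2,p4},{p2,p4,p6}} U3={{p1},{p5},{p1,p2},{p1,p4},{p2,p5},{p5,p6},{p1,p2,p4}} U4={{p3},{p3,p4}}
  U12={{p4},{p1,p2},{p1,p4},{p2,p4},{p2,p6},{p3,p4},{p4,p6},{p1,p2,p4},{p2,p4,p6}} U13={{p1,p2},{p1,p4},{p2,p5},{p1,p2,p4}} U14={{p3,p4}} U23={{p1},{p1,p2},{p1,p4},{p5,p6},{p1,p2,p4}} U24={{p3,p4}}
  U123={{p1,p2},{p1,p4},{p1,p2,p4}} U124={{p3,p4}}
components per intersection:
  U1: {{p2},{p4},{p1,p2},{p1,p4},{p2,p4},{p2,p5},{p2,p6},{p3,p4},{p4,p6},{p1,p2,p4},{p2,p4,p6}}
  U2: {{p1},{p4},{p6},{p1,p2},{p1,p4},{p2,p4},{p2,p6},{p3,p4},{p4,p6},{p5,p6},{p1,p2,p4},{p2,p4,p6}}
  U3: {{p1},{p1,p2},{p1,p4},{p1,p2,p4}} {{p5},{p2,p5},{p5,p6}}
  U4: {{p3},{p3,p4}}
  U12: {{p4},{p1,p2},{p1,p4},{p2,p4},{p2,p6},{p3,p4},{p4,p6},{p1,p2,p4},{p2,p4,p6}}
  U13: {{p1,p2},{p1,p4},{p1,p2,p4}} {{p2,p5}}
  U14: {{p3,p4}}
  U23: {{p1},{p1,p2},{p1,p4},{p1,p2,p4}} {{p5,p6}}
  U24: {{p3,p4}}
  U123: {{p1,p2},{p1,p4},{p1,p2,p4}}
  U124: {{p3,p4}}
C dims 5,7,2; δ0: rk 4, SNF 1^4; δ1: rk 2, SNF 1^2
degree 0: 5−4−0 = 1 → Ȟ^0 ≅ Z
degree 1: 7−2−4 = 1 → Ȟ^1 ≅ Z
degree 2: 2−0−2 = 0 → Ȟ^2 ≅ 0

Ȟ^0(U;F) ≅ Z,  Ȟ^1(U;F) ≅ Z,  Ȟ^2(U;F) ≅ 0


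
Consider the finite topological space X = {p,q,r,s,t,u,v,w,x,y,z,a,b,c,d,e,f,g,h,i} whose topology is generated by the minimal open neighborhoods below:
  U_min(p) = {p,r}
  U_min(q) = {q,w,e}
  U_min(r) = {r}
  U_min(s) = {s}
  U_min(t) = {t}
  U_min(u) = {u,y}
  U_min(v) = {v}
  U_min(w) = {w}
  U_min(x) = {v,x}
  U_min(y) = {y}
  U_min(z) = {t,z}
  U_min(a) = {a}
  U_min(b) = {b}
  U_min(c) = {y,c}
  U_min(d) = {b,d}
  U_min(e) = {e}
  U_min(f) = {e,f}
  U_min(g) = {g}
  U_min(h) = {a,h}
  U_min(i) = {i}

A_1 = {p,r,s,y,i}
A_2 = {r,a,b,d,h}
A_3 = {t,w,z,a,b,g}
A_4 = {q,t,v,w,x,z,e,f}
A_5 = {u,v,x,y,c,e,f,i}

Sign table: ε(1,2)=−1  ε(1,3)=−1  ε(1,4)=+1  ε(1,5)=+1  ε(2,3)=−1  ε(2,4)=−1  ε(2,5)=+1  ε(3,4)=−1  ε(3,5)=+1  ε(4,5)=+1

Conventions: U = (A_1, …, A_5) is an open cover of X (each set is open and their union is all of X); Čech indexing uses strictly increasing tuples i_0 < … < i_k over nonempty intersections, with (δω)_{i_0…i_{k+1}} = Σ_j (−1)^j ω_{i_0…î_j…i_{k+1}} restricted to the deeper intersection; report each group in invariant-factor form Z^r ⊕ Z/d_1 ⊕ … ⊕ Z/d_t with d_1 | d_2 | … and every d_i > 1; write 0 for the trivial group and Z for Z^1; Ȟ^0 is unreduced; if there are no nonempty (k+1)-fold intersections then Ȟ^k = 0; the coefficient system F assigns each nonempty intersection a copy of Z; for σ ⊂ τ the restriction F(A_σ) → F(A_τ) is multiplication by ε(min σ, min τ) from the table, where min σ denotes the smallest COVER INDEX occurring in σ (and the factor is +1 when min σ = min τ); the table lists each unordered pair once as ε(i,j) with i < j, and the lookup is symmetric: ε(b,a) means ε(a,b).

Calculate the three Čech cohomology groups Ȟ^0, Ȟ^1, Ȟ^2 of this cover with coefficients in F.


cover nerve:
  A12={r} A15={y,i} A23={a,b} A34={t,w,z} A45={v,x,e,f}
C dims 5,5; δ0: rk 5, SNF 1^4·2
Ȟ^0: (5−5)−0=0 ⇒ 0
Ȟ^1: (5−0)−5=0 plus torsion [2] ⇒ Z/2
Ȟ^2: (0−0)−0=0 ⇒ 0

Ȟ^0 = 0; Ȟ^1 = Z/2; Ȟ^2 = 0


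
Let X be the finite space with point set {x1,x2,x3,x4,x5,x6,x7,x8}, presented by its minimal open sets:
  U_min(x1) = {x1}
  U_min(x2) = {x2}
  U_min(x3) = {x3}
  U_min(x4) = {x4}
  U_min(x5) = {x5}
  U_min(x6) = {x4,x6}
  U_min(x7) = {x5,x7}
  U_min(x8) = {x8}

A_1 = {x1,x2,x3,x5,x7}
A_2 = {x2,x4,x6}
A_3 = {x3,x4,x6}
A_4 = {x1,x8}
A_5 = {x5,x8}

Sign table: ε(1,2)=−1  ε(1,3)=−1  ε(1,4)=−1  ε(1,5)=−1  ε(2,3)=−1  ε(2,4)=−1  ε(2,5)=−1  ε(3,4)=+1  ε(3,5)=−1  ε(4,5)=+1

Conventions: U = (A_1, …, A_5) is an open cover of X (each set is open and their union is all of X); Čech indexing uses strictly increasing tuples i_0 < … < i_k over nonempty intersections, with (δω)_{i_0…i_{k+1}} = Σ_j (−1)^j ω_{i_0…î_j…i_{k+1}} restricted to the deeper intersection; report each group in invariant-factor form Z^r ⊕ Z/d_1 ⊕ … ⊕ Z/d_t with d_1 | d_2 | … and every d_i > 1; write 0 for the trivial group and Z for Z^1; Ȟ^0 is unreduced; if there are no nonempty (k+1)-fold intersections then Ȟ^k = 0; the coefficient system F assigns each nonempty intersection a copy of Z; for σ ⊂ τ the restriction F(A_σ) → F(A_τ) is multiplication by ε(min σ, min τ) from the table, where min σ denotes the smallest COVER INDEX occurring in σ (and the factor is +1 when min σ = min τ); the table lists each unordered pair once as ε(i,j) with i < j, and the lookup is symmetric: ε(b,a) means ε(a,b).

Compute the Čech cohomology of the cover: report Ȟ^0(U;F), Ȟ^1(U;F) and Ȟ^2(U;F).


Ȟ^0(U;F) ≅ 0; Ȟ^1(U;F) ≅ Z ⊕ Z/2; Ȟ^2(U;F) ≅ 0

nonempty overlaps:
  A12={x2} A13={x3} A14={x1} A15={x5} A23={x4,x6} A45={x8}
C dims 5,6; δ0: rk 5, SNF 1^4·2
degree 0: 5−5−0 = 0 → Ȟ^0 ≅ 0
degree 1: 6−0−5 = 1 plus torsion [2] → Ȟ^1 ≅ Z ⊕ Z/2
degree 2: 0−0−0 = 0 → Ȟ^2 ≅ 0


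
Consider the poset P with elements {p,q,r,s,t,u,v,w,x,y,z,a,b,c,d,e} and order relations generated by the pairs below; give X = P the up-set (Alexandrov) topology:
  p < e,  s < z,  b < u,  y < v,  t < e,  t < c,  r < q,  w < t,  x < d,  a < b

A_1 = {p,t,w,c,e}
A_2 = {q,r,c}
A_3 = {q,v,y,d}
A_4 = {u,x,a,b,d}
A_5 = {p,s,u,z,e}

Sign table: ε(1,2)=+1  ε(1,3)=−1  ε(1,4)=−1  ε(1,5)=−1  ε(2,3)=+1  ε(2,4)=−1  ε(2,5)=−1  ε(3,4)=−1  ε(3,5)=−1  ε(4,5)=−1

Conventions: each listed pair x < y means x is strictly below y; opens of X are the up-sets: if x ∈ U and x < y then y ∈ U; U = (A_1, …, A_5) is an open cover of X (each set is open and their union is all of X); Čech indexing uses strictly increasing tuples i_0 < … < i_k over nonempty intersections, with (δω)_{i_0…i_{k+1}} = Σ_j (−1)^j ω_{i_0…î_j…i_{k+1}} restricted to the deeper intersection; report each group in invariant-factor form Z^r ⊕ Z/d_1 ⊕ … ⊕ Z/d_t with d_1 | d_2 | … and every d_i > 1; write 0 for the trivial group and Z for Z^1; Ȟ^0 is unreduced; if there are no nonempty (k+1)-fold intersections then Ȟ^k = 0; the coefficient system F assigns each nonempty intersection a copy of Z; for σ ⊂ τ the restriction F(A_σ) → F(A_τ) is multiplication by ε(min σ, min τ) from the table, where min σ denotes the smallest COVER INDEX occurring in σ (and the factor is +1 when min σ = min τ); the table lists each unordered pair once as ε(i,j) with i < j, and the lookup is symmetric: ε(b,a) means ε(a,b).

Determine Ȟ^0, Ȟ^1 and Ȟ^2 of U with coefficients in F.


Ȟ^0 = 0,  Ȟ^1 = Z/2,  Ȟ^2 = 0

nonempty intersections:
  A12={c} A15={p,e} A23={q} A34={d} A45={u}
C dims 5,5; δ0: rk 5, SNF 1^4·2
Ȟ^0: (5−5)−0=0 ⇒ 0
Ȟ^1: (5−0)−5=0 plus torsion [2] ⇒ Z/2
Ȟ^2: (0−0)−0=0 ⇒ 0
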